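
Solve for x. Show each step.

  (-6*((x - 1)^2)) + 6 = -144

Step 1. [(-6*((x - 1)^2)) + 6 = -144] -6 divides every term; factor it out ⇒ factor: ((x - 1)^2) - 1 = 24.
Step 2. [((x - 1)^2) - 1 = 24] the outer -1 inverts by adding 1, so sub: (x - 1)^2 = 25.
Step 3. [(x - 1)^2 = 25] √ both sides: 25 ≥ 0 gives two branches. So sqrt: x - 1 = 5 or -5.
Step 4. [x - 1 = 5 or -5] 1 comes off first (add 1), so sub: x = 6 or -4.

Answer: x ∈ {-4, 6}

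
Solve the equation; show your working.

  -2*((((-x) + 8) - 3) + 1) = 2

Step 1. [-2*((((-x) + 8) - 3) + 1) = 2] leading coefficient -2: divide by -2, so div: (((-x) + 8) - 3) + 1 = -1.
Step 2. [(((-x) + 8) - 3) + 1 = -1] subtract 1: x sits inside (… + 1) ⇒ sub: ((-x) + 8) - 3 = -2.
Step 3. [((-x) + 8) - 3 = -2] add 3: x sits inside (… - 3) ⇒ sub: (-x) + 8 = 1.
Step 4. [(-x) + 8 = 1] +8 is outermost — subtract 8 both sides, so sub: -x = -7.
Step 5. [-x = -7] flip signs both sides. So neg: x = 7.

Answer: x ∈ {7}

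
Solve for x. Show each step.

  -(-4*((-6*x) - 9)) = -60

Step 1. [-(-4*((-6*x) - 9)) = -60] flip signs both sides, so neg: -4*((-6*x) - 9) = 60.
Step 2. [-4*((-6*x) - 9) = 60] LHS = -4·(…); ÷-4 both sides, so div: (-6*x) - 9 = -15.
Step 3. [(-6*x) - 9 = -15] add 9: x sits inside (… - 9) ⇒ sub: -6*x = -6.
Step 4. [-6*x = -6] leading coefficient -6: divide by -6 ⇒ div: x = 1.

Answer: x ∈ {1}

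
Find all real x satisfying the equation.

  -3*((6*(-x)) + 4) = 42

Step 1. [-3*((6*(-x)) + 4) = 42] -3 out front; divide by -3. So div: (6*(-x)) + 4 = -14.
Step 2. [(6*(-x)) + 4 = -14] +4 is outermost — subtract 4 both sides, so sub: 6*(-x) = -18.
Step 3. [6*(-x) = -18] leading coefficient 6: divide by 6 ⇒ div: -x = -3.
Step 4. [-x = -3] leading − — multiply by −1 ⇒ neg: x = 3.

Answer: x ∈ {3}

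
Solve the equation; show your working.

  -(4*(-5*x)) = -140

Step 1. [-(4*(-5*x)) = -140] flip signs both sides ⇒ neg: 4*(-5*x) = 140.
Step 2. [4*(-5*x) = 140] 4 out front; divide by 4, so div: -5*x = 35.
Step 3. [-5*x = 35] -5 out front; divide by -5. So div: x = -7.

Answer: x ∈ {-7}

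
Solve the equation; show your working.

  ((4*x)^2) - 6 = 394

Step 1. [((4*x)^2) - 6 = 394] -6 is outermost — add 6 both sides ⇒ sub: (4*x)^2 = 400.
Step 2. [(4*x)^2 = 400] 400 ≥ 0, LHS is (·)² — take ±√. So sqrt: 4*x = 20 or -20.
Step 3. [4*x = 20 or -20] 4·(inner) — divide through by 4 ⇒ div: x = 5 or -5.

Answer: x ∈ {-5, 5}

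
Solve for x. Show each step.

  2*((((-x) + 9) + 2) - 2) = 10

Step 1. [2*((((-x) + 9) + 2) - 2) = 10] LHS = 2·(…); ÷2 both sides, so div: (((-x) + 9) + 2) - 2 = 5.
Step 2. [(((-x) + 9) + 2) - 2 = 5] 2 comes off first (add 2). So sub: ((-x) + 9) + 2 = 7.
Step 3. [((-x) + 9) + 2 = 7] +2 is outermost — subtract 2 both sides. So sub: (-x) + 9 = 5.
Step 4. [(-x) + 9 = 5] subtract 9: x sits inside (… + 9), so sub: -x = -4.
Step 5. [-x = -4] flip signs both sides. So neg: x = 4.

Answer: x ∈ {4}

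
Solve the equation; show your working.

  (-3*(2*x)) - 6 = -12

Step 1. [(-3*(2*x)) - 6 = -12] -6 is outermost — add 6 both sides ⇒ sub: -3*(2*x) = -6.
Step 2. [-3*(2*x) = -6] -3 out front; divide by -3, so div: 2*x = 2.
Step 3. [2*x = 2] 2·(inner) — divide through by 2. So div: x = 1.

Answer: x ∈ {1}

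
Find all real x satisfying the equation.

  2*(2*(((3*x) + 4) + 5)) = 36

Step 1. [2*(2*(((3*x) + 4) + 5)) = 36] 2·(inner) — divide through by 2, so div: 2*(((3*x) + 4) + 5) = 18.
Step 2. [2*(((3*x) + 4) + 5) = 18] leading coefficient 2: divide by 2. So div: ((3*x) + 4) + 5 = 9.
Step 3. [((3*x) + 4) + 5 = 9] subtract 5: x sits inside (… + 5) ⇒ sub: (3*x) + 4 = 4.
Step 4. [(3*x) + 4 = 4] subtract 4: x sits inside (… + 4). So sub: 3*x = 0.
Step 5. [3*x = 0] 3 out front; divide by 3, so div: x = 0.

Answer: x ∈ {0}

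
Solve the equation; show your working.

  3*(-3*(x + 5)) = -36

Step 1. [3*(-3*(x + 5)) = -36] 3·(inner) — divide through by 3 ⇒ div: -3*(x + 5) = -12.
Step 2. [-3*(x + 5) = -12] LHS = -3·(…); ÷-3 both sides, so div: x + 5 = 4.
Step 3. [x + 5 = 4] the outer +5 inverts by subtracting 5. So sub: x = -1.

Answer: x ∈ {-1}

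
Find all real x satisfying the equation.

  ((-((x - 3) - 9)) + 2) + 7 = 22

Step 1. [((-((x - 3) - 9)) + 2) + 7 = 22] the outer +7 inverts by subtracting 7, so sub: (-((x - 3) - 9)) + 2 = 15.
Step 2. [(-((x - 3) - 9)) + 2 = 15] subtract 2: x sits inside (… + 2). So sub: -((x - 3) - 9) = 13.
Step 3. [-((x - 3) - 9) = 13] flip signs both sides. So neg: (x - 3) - 9 = -13.
Step 4. [(x - 3) - 9 = -13] add 9: x sits inside (… - 9), so sub: x - 3 = -4.
Step 5. [x - 3 = -4] peel the -3: add 3 from each side. So sub: x = -1.

Answer: x ∈ {-1}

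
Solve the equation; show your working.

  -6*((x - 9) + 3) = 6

Step 1. [-6*((x - 9) + 3) = 6] LHS = -6·(…); ÷-6 both sides, so div: (x - 9) + 3 = -1.
Step 2. [(x - 9) + 3 = -1] peel the +3: subtract 3 from each side ⇒ sub: x - 9 = -4.
Step 3. [x - 9 = -4] 9 comes off first (add 9) ⇒ sub: x = 5.

Answer: x ∈ {5}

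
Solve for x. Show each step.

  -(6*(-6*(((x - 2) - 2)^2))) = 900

Step 1. [-(6*(-6*(((x - 2) - 2)^2))) = 900] flip signs both sides. So neg: 6*(-6*(((x - 2) - 2)^2)) = -900.
Step 2. [6*(-6*(((x - 2) - 2)^2)) = -900] 6·(inner) — divide through by 6, so div: -6*(((x - 2) - 2)^2) = -150.
Step 3. [-6*(((x - 2) - 2)^2) = -150] divide by the outer -6, so div: ((x - 2) - 2)^2 = 25.
Step 4. [((x - 2) - 2)^2 = 25] 25 ≥ 0, LHS is (·)² — take ±√. So sqrt: (x - 2) - 2 = 5 or -5.
Step 5. [(x - 2) - 2 = 5 or -5] add 2: x sits inside (… - 2). So sub: x - 2 = 7 or -3.
Step 6. [x - 2 = 7 or -3] the outer -2 inverts by adding 2 ⇒ sub: x = 9 or -1.

Answer: x ∈ {-1, 9}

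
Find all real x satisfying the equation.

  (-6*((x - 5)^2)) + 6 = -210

Step 1. [(-6*((x - 5)^2)) + 6 = -210] -6 divides every term; factor it out ⇒ factor: ((x - 5)^2) - 1 = 35.
Step 2. [((x - 5)^2) - 1 = 35] peel the -1: add 1 from each side. So sub: (x - 5)^2 = 36.
Step 3. [(x - 5)^2 = 36] LHS squared, RHS 36 ≥ 0: apply √ (±). So sqrt: x - 5 = 6 or -6.
Step 4. [x - 5 = 6 or -6] 5 comes off first (add 5), so sub: x = 11 or -1.

Answer: x ∈ {-1, 11}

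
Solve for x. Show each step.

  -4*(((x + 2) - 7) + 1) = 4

Step 1. [-4*(((x + 2) - 7) + 1) = 4] LHS = -4·(…); ÷-4 both sides. So div: ((x + 2) - 7) + 1 = -1.
Step 2. [((x + 2) - 7) + 1 = -1] subtract 1: x sits inside (… + 1). So sub: (x + 2) - 7 = -2.
Step 3. [(x + 2) - 7 = -2] the outer -7 inverts by adding 7. So sub: x + 2 = 5.
Step 4. [x + 2 = 5] the outer +2 inverts by subtracting 2, so sub: x = 3.

Answer: x ∈ {3}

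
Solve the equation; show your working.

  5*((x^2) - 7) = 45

Step 1. [5*((x^2) - 7) = 45] 5·(inner) — divide through by 5 ⇒ div: (x^2) - 7 = 9.
Step 2. [(x^2) - 7 = 9] add 7: x sits inside (… - 7). So sub: x^2 = 16.
Step 3. [x^2 = 16] √ both sides: 16 ≥ 0 gives two branches, so sqrt: x = 4 or -4.

Answer: x ∈ {-4, 4}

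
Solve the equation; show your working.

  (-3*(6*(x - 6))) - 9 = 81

Step 1. [(-3*(6*(x - 6))) - 9 = 81] common factor -3 (LHS and 81) — divide through. So factor: (6*(x - 6)) + 3 = -27.
Step 2. [(6*(x - 6)) + 3 = -27] 3 comes off first (subtract 3) ⇒ sub: 6*(x - 6) = -30.
Step 3. [6*(x - 6) = -30] 6 out front; divide by 6, so div: x - 6 = -5.
Step 4. [x - 6 = -5] peel the -6: add 6 from each side ⇒ sub: x = 1.

Answer: x ∈ {1}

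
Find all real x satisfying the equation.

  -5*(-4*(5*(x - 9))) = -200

Step 1. [-5*(-4*(5*(x - 9))) = -200] divide by the outer -5. So div: -4*(5*(x - 9)) = 40.
Step 2. [-4*(5*(x - 9)) = 40] -4 out front; divide by -4. So div: 5*(x - 9) = -10.
Step 3. [5*(x - 9) = -10] 5·(inner) — divide through by 5 ⇒ div: x - 9 = -2.
Step 4. [x - 9 = -2] -9 is outermost — add 9 both sides. So sub: x = 7.

Answer: x ∈ {7}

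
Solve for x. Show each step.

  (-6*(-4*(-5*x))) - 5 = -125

Step 1. [(-6*(-4*(-5*x))) - 5 = -125] -5 is outermost — add 5 both sides, so sub: -6*(-4*(-5*x)) = -120.
Step 2. [-6*(-4*(-5*x)) = -120] LHS = -6·(…); ÷-6 both sides ⇒ div: -4*(-5*x) = 20.
Step 3. [-4*(-5*x) = 20] divide by the outer -4 ⇒ div: -5*x = -5.
Step 4. [-5*x = -5] -5·(inner) — divide through by -5 ⇒ div: x = 1.

Answer: x ∈ {1}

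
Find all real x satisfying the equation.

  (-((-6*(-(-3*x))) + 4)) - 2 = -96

Step 1. [(-((-6*(-(-3*x))) + 4)) - 2 = -96] add 2: x sits inside (… - 2) ⇒ sub: -((-6*(-(-3*x))) + 4) = -94.
Step 2. [-((-6*(-(-3*x))) + 4) = -94] flip signs both sides, so neg: (-6*(-(-3*x))) + 4 = 94.
Step 3. [(-6*(-(-3*x))) + 4 = 94] subtract 4: x sits inside (… + 4), so sub: -6*(-(-3*x)) = 90.
Step 4. [-6*(-(-3*x)) = 90] -6 out front; divide by -6 ⇒ div: -(-3*x) = -15.
Step 5. [-(-3*x) = -15] LHS negated; negate both sides, so neg: -3*x = 15.
Step 6. [-3*x = 15] divide by the outer -3. So div: x = -5.

Answer: x ∈ {-5}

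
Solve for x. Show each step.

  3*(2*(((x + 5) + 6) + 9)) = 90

Step 1. [3*(2*(((x + 5) + 6) + 9)) = 90] leading coefficient 3: divide by 3. So div: 2*(((x + 5) + 6) + 9) = 30.
Step 2. [2*(((x + 5) + 6) + 9) = 30] LHS = 2·(…); ÷2 both sides ⇒ div: ((x + 5) + 6) + 9 = 15.
Step 3. [((x + 5) + 6) + 9 = 15] 9 comes off first (subtract 9), so sub: (x + 5) + 6 = 6.
Step 4. [(x + 5) + 6 = 6] the outer +6 inverts by subtracting 6 ⇒ sub: x + 5 = 0.
Step 5. [x + 5 = 0] peel the +5: subtract 5 from each side. So sub: x = -5.

Answer: x ∈ {-5}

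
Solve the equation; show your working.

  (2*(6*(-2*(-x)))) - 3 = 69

Step 1. [(2*(6*(-2*(-x)))) - 3 = 69] peel the -3: add 3 from each side. So sub: 2*(6*(-2*(-x))) = 72.
Step 2. [2*(6*(-2*(-x))) = 72] leading coefficient 2: divide by 2. So div: 6*(-2*(-x)) = 36.
Step 3. [6*(-2*(-x)) = 36] divide by the outer 6. So div: -2*(-x) = 6.
Step 4. [-2*(-x) = 6] -2 out front; divide by -2 ⇒ div: -x = -3.
Step 5. [-x = -3] leading − — multiply by −1. So neg: x = 3.

Answer: x ∈ {3}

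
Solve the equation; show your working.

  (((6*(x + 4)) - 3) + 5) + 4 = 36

Step 1. [(((6*(x + 4)) - 3) + 5) + 4 = 36] subtract 4: x sits inside (… + 4) ⇒ sub: ((6*(x + 4)) - 3) + 5 = 32.
Step 2. [((6*(x + 4)) - 3) + 5 = 32] peel the +5: subtract 5 from each side, so sub: (6*(x + 4)) - 3 = 27.
Step 3. [(6*(x + 4)) - 3 = 27] add 3: x sits inside (… - 3) ⇒ sub: 6*(x + 4) = 30.
Step 4. [6*(x + 4) = 30] divide by the outer 6 ⇒ div: x + 4 = 5.
Step 5. [x + 4 = 5] the outer +4 inverts by subtracting 4 ⇒ sub: x = 1.

Answer: x ∈ {1}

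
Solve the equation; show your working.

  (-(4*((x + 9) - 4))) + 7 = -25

Step 1. [(-(4*((x + 9) - 4))) + 7 = -25] peel the +7: subtract 7 from each side, so sub: -(4*((x + 9) - 4)) = -32.
Step 2. [-(4*((x + 9) - 4)) = -32] LHS negated; negate both sides, so neg: 4*((x + 9) - 4) = 32.
Step 3. [4*((x + 9) - 4) = 32] leading coefficient 4: divide by 4. So div: (x + 9) - 4 = 8.
Step 4. [(x + 9) - 4 = 8] -4 is outermost — add 4 both sides. So sub: x + 9 = 12.
Step 5. [x + 9 = 12] the outer +9 inverts by subtracting 9, so sub: x = 3.

Answer: x ∈ {3}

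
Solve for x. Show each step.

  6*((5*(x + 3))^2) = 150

Step 1. [6*((5*(x + 3))^2) = 150] leading coefficient 6: divide by 6, so div: (5*(x + 3))^2 = 25.
Step 2. [(5*(x + 3))^2 = 25] 25 ≥ 0, LHS is (·)² — take ±√. So sqrt: 5*(x + 3) = 5 or -5.
Step 3. [5*(x + 3) = 5 or -5] 5 out front; divide by 5. So div: x + 3 = 1 or -1.
Step 4. [x + 3 = 1 or -1] subtract 3: x sits inside (… + 3) ⇒ sub: x = -2 or -4.

Answer: x ∈ {-4, -2}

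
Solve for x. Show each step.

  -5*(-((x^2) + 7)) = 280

Step 1. [-5*(-((x^2) + 7)) = 280] leading coefficient -5: divide by -5 ⇒ div: -((x^2) + 7) = -56.
Step 2. [-((x^2) + 7) = -56] LHS negated; negate both sides, so neg: (x^2) + 7 = 56.
Step 3. [(x^2) + 7 = 56] +7 is outermost — subtract 7 both sides, so sub: x^2 = 49.
Step 4. [x^2 = 49] LHS squared, RHS 49 ≥ 0: apply √ (±), so sqrt: x = 7 or -7.

Answer: x ∈ {-7, 7}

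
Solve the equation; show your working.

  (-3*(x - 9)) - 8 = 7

Step 1. [(-3*(x - 9)) - 8 = 7] the outer -8 inverts by adding 8 ⇒ sub: -3*(x - 9) = 15.
Step 2. [-3*(x - 9) = 15] -3 out front; divide by -3. So div: x - 9 = -5.
Step 3. [x - 9 = -5] peel the -9: add 9 from each side ⇒ sub: x = 4.

Answer: x ∈ {4}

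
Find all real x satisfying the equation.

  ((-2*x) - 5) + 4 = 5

Step 1. [((-2*x) - 5) + 4 = 5] subtract 4: x sits inside (… + 4), so sub: (-2*x) - 5 = 1.
Step 2. [(-2*x) - 5 = 1] add 5: x sits inside (… - 5) ⇒ sub: -2*x = 6.
Step 3. [-2*x = 6] -2·(inner) — divide through by -2. So div: x = -3.

Answer: x ∈ {-3}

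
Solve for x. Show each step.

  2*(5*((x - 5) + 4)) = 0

Step 1. [2*(5*((x - 5) + 4)) = 0] 2·(inner) — divide through by 2 ⇒ div: 5*((x - 5) + 4) = 0.
Step 2. [5*((x - 5) + 4) = 0] 5·(inner) — divide through by 5 ⇒ div: (x - 5) + 4 = 0.
Step 3. [(x - 5) + 4 = 0] 4 comes off first (subtract 4). So sub: x - 5 = -4.
Step 4. [x - 5 = -4] peel the -5: add 5 from each side, so sub: x = 1.

Answer: x ∈ {1}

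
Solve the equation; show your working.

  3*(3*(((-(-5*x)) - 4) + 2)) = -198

Step 1. [3*(3*(((-(-5*x)) - 4) + 2)) = -198] 3 out front; divide by 3 ⇒ div: 3*(((-(-5*x)) - 4) + 2) = -66.
Step 2. [3*(((-(-5*x)) - 4) + 2) = -66] leading coefficient 3: divide by 3, so div: ((-(-5*x)) - 4) + 2 = -22.
Step 3. [((-(-5*x)) - 4) + 2 = -22] 2 comes off first (subtract 2). So sub: (-(-5*x)) - 4 = -24.
Step 4. [(-(-5*x)) - 4 = -24] -4 is outermost — add 4 both sides ⇒ sub: -(-5*x) = -20.
Step 5. [-(-5*x) = -20] LHS negated; negate both sides. So neg: -5*x = 20.
Step 6. [-5*x = 20] divide by the outer -5. So div: x = -4.

Answer: x ∈ {-4}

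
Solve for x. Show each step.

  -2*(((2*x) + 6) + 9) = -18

Step 1. [-2*(((2*x) + 6) + 9) = -18] leading coefficient -2: divide by -2. So div: ((2*x) + 6) + 9 = 9.
Step 2. [((2*x) + 6) + 9 = 9] peel the +9: subtract 9 from each side ⇒ sub: (2*x) + 6 = 0.
Step 3. [(2*x) + 6 = 0] the outer +6 inverts by subtracting 6, so sub: 2*x = -6.
Step 4. [2*x = -6] LHS = 2·(…); ÷2 both sides. So div: x = -3.

Answer: x ∈ {-3}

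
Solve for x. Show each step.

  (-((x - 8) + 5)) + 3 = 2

Step 1. [(-((x - 8) + 5)) + 3 = 2] +3 is outermost — subtract 3 both sides ⇒ sub: -((x - 8) + 5) = -1.
Step 2. [-((x - 8) + 5) = -1] flip signs both sides, so neg: (x - 8) + 5 = 1.
Step 3. [(x - 8) + 5 = 1] subtract 5: x sits inside (… + 5), so sub: x - 8 = -4.
Step 4. [x - 8 = -4] the outer -8 inverts by adding 8, so sub: x = 4.

Answer: x ∈ {4}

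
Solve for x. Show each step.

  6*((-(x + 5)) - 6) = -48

Step 1. [6*((-(x + 5)) - 6) = -48] 6 out front; divide by 6, so div: (-(x + 5)) - 6 = -8.
Step 2. [(-(x + 5)) - 6 = -8] peel the -6: add 6 from each side. So sub: -(x + 5) = -2.
Step 3. [-(x + 5) = -2] LHS negated; negate both sides. So neg: x + 5 = 2.
Step 4. [x + 5 = 2] subtract 5: x sits inside (… + 5). So sub: x = -3.

Answer: x ∈ {-3}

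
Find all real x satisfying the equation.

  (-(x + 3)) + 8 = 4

Step 1. [(-(x + 3)) + 8 = 4] the outer +8 inverts by subtracting 8. So sub: -(x + 3) = -4.
Step 2. [-(x + 3) = -4] LHS negated; negate both sides. So neg: x + 3 = 4.
Step 3. [x + 3 = 4] 3 comes off first (subtract 3). So sub: x = 1.

Answer: x ∈ {1}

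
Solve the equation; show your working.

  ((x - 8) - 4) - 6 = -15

Step 1. [((x - 8) - 4) - 6 = -15] the outer -6 inverts by adding 6, so sub: (x - 8) - 4 = -9.
Step 2. [(x - 8) - 4 = -9] -4 is outermost — add 4 both sides ⇒ sub: x - 8 = -5.
Step 3. [x - 8 = -5] 8 comes off first (add 8) ⇒ sub: x = 3.

Answer: x ∈ {3}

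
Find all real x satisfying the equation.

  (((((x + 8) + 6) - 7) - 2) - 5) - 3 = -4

Step 1. [(((((x + 8) + 6) - 7) - 2) - 5) - 3 = -4] peel the -3: add 3 from each side. So sub: ((((x + 8) + 6) - 7) - 2) - 5 = -1.
Step 2. [((((x + 8) + 6) - 7) - 2) - 5 = -1] 5 comes off first (add 5) ⇒ sub: (((x + 8) + 6) - 7) - 2 = 4.
Step 3. [(((x + 8) + 6) - 7) - 2 = 4] the outer -2 inverts by adding 2, so sub: ((x + 8) + 6) - 7 = 6.
Step 4. [((x + 8) + 6) - 7 = 6] 7 comes off first (add 7) ⇒ sub: (x + 8) + 6 = 13.
Step 5. [(x + 8) + 6 = 13] +6 is outermost — subtract 6 both sides, so sub: x + 8 = 7.
Step 6. [x + 8 = 7] subtract 8: x sits inside (… + 8) ⇒ sub: x = -1.

Answer: x ∈ {-1}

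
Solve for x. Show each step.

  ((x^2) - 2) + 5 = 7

Step 1. [((x^2) - 2) + 5 = 7] peel the +5: subtract 5 from each side ⇒ sub: (x^2) - 2 = 2.
Step 2. [(x^2) - 2 = 2] 2 comes off first (add 2), so sub: x^2 = 4.
Step 3. [x^2 = 4] √ both sides: 4 ≥ 0 gives two branches. So sqrt: x = 2 or -2.

Answer: x ∈ {-2, 2}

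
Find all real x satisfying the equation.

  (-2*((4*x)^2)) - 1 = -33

Step 1. [(-2*((4*x)^2)) - 1 = -33] the outer -1 inverts by adding 1 ⇒ sub: -2*((4*x)^2) = -32.
Step 2. [-2*((4*x)^2) = -32] -2 out front; divide by -2 ⇒ div: (4*x)^2 = 16.
Step 3. [(4*x)^2 = 16] 16 ≥ 0, LHS is (·)² — take ±√. So sqrt: 4*x = 4 or -4.
Step 4. [4*x = 4 or -4] 4·(inner) — divide through by 4, so div: x = 1 or -1.

Answer: x ∈ {-1, 1}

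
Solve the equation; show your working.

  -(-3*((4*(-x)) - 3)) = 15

Step 1. [-(-3*((4*(-x)) - 3)) = 15] leading − — multiply by −1. So neg: -3*((4*(-x)) - 3) = -15.
Step 2. [-3*((4*(-x)) - 3) = -15] leading coefficient -3: divide by -3 ⇒ div: (4*(-x)) - 3 = 5.
Step 3. [(4*(-x)) - 3 = 5] -3 is outermost — add 3 both sides ⇒ sub: 4*(-x) = 8.
Step 4. [4*(-x) = 8] divide by the outer 4, so div: -x = 2.
Step 5. [-x = 2] LHS negated; negate both sides. So neg: x = -2.

Answer: x ∈ {-2}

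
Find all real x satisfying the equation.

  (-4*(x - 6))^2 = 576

Step 1. [(-4*(x - 6))^2 = 576] 576 ≥ 0, LHS is (·)² — take ±√ ⇒ sqrt: -4*(x - 6) = 24 or -24.
Step 2. [-4*(x - 6) = 24 or -24] leading coefficient -4: divide by -4, so div: x - 6 = -6 or 6.
Step 3. [x - 6 = -6 or 6] peel the -6: add 6 from each side ⇒ sub: x = 0 or 12.

Answer: x ∈ {0, 12}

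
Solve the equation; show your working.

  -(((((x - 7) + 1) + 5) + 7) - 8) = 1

Step 1. [-(((((x - 7) + 1) + 5) + 7) - 8) = 1] LHS negated; negate both sides, so neg: ((((x - 7) + 1) + 5) + 7) - 8 = -1.
Step 2. [((((x - 7) + 1) + 5) + 7) - 8 = -1] 8 comes off first (add 8). So sub: (((x - 7) + 1) + 5) + 7 = 7.
Step 3. [(((x - 7) + 1) + 5) + 7 = 7] +7 is outermost — subtract 7 both sides, so sub: ((x - 7) + 1) + 5 = 0.
Step 4. [((x - 7) + 1) + 5 = 0] the outer +5 inverts by subtracting 5. So sub: (x - 7) + 1 = -5.
Step 5. [(x - 7) + 1 = -5] 1 comes off first (subtract 1) ⇒ sub: x - 7 = -6.
Step 6. [x - 7 = -6] add 7: x sits inside (… - 7) ⇒ sub: x = 1.

Answer: x ∈ {1}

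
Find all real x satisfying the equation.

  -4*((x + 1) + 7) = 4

Step 1. [-4*((x + 1) + 7) = 4] divide by the outer -4 ⇒ div: (x + 1) + 7 = -1.
Step 2. [(x + 1) + 7 = -1] +7 is outermost — subtract 7 both sides ⇒ sub: x + 1 = -8.
Step 3. [x + 1 = -8] +1 is outermost — subtract 1 both sides, so sub: x = -9.

Answer: x ∈ {-9}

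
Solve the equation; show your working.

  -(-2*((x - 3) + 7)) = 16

Step 1. [-(-2*((x - 3) + 7)) = 16] LHS negated; negate both sides, so neg: -2*((x - 3) + 7) = -16.
Step 2. [-2*((x - 3) + 7) = -16] -2 out front; divide by -2. So div: (x - 3) + 7 = 8.
Step 3. [(x - 3) + 7 = 8] +7 is outermost — subtract 7 both sides, so sub: x - 3 = 1.
Step 4. [x - 3 = 1] 3 comes off first (add 3). So sub: x = 4.

Answer: x ∈ {4}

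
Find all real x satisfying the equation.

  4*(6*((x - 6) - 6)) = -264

Step 1. [4*(6*((x - 6) - 6)) = -264] divide by the outer 4. So div: 6*((x - 6) - 6) = -66.
Step 2. [6*((x - 6) - 6) = -66] divide by the outer 6. So div: (x - 6) - 6 = -11.
Step 3. [(x - 6) - 6 = -11] add 6: x sits inside (… - 6), so sub: x - 6 = -5.
Step 4. [x - 6 = -5] peel the -6: add 6 from each side, so sub: x = 1.

Answer: x ∈ {1}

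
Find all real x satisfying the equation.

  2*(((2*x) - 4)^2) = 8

Step 1. [2*(((2*x) - 4)^2) = 8] LHS = 2·(…); ÷2 both sides ⇒ div: ((2*x) - 4)^2 = 4.
Step 2. [((2*x) - 4)^2 = 4] 4 ≥ 0, LHS is (·)² — take ±√, so sqrt: (2*x) - 4 = 2 or -2.
Step 3. [(2*x) - 4 = 2 or -2] common factor 2 (LHS and 2 or -2) — divide through. So factor: x - 2 = 1 or -1.
Step 4. [x - 2 = 1 or -1] peel the -2: add 2 from each side. So sub: x = 3 or 1.

Answer: x ∈ {1, 3}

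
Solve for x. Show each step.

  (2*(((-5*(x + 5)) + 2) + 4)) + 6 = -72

Step 1. [(2*(((-5*(x + 5)) + 2) + 4)) + 6 = -72] 2 | LHS and 2 | -72: pull 2 out. So factor: (((-5*(x + 5)) + 2) + 4) + 3 = -36.
Step 2. [(((-5*(x + 5)) + 2) + 4) + 3 = -36] the outer +3 inverts by subtracting 3 ⇒ sub: ((-5*(x + 5)) + 2) + 4 = -39.
Step 3. [((-5*(x + 5)) + 2) + 4 = -39] 4 comes off first (subtract 4) ⇒ sub: (-5*(x + 5)) + 2 = -43.
Step 4. [(-5*(x + 5)) + 2 = -43] subtract 2: x sits inside (… + 2), so sub: -5*(x + 5) = -45.
Step 5. [-5*(x + 5) = -45] -5·(inner) — divide through by -5. So div: x + 5 = 9.
Step 6. [x + 5 = 9] peel the +5: subtract 5 from each side. So sub: x = 4.

Answer: x ∈ {4}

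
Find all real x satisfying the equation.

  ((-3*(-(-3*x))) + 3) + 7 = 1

Step 1. [((-3*(-(-3*x))) + 3) + 7 = 1] +7 is outermost — subtract 7 both sides ⇒ sub: (-3*(-(-3*x))) + 3 = -6.
Step 2. [(-3*(-(-3*x))) + 3 = -6] 3 comes off first (subtract 3), so sub: -3*(-(-3*x)) = -9.
Step 3. [-3*(-(-3*x)) = -9] -3 out front; divide by -3, so div: -(-3*x) = 3.
Step 4. [-(-3*x) = 3] flip signs both sides, so neg: -3*x = -3.
Step 5. [-3*x = -3] LHS = -3·(…); ÷-3 both sides. So div: x = 1.

Answer: x ∈ {1}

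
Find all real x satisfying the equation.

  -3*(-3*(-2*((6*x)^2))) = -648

Step 1. [-3*(-3*(-2*((6*x)^2))) = -648] -3·(inner) — divide through by -3. So div: -3*(-2*((6*x)^2)) = 216.
Step 2. [-3*(-2*((6*x)^2)) = 216] leading coefficient -3: divide by -3. So div: -2*((6*x)^2) = -72.
Step 3. [-2*((6*x)^2) = -72] leading coefficient -2: divide by -2. So div: (6*x)^2 = 36.
Step 4. [(6*x)^2 = 36] √ both sides: 36 ≥ 0 gives two branches. So sqrt: 6*x = 6 or -6.
Step 5. [6*x = 6 or -6] LHS = 6·(…); ÷6 both sides, so div: x = 1 or -1.

Answer: x ∈ {-1, 1}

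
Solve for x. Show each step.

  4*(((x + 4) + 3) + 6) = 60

Step 1. [4*(((x + 4) + 3) + 6) = 60] divide by the outer 4. So div: ((x + 4) + 3) + 6 = 15.
Step 2. [((x + 4) + 3) + 6 = 15] 6 comes off first (subtract 6) ⇒ sub: (x + 4) + 3 = 9.
Step 3. [(x + 4) + 3 = 9] subtract 3: x sits inside (… + 3) ⇒ sub: x + 4 = 6.
Step 4. [x + 4 = 6] 4 comes off first (subtract 4). So sub: x = 2.

Answer: x ∈ {2}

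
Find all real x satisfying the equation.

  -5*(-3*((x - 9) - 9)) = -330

Step 1. [-5*(-3*((x - 9) - 9)) = -330] LHS = -5·(…); ÷-5 both sides ⇒ div: -3*((x - 9) - 9) = 66.
Step 2. [-3*((x - 9) - 9) = 66] leading coefficient -3: divide by -3 ⇒ div: (x - 9) - 9 = -22.
Step 3. [(x - 9) - 9 = -22] -9 is outermost — add 9 both sides ⇒ sub: x - 9 = -13.
Step 4. [x - 9 = -13] 9 comes off first (add 9). So sub: x = -4.

Answer: x ∈ {-4}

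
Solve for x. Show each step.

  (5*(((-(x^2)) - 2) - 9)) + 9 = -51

Step 1. [(5*(((-(x^2)) - 2) - 9)) + 9 = -51] +9 is outermost — subtract 9 both sides. So sub: 5*(((-(x^2)) - 2) - 9) = -60.
Step 2. [5*(((-(x^2)) - 2) - 9) = -60] leading coefficient 5: divide by 5, so div: ((-(x^2)) - 2) - 9 = -12.
Step 3. [((-(x^2)) - 2) - 9 = -12] -9 is outermost — add 9 both sides ⇒ sub: (-(x^2)) - 2 = -3.
Step 4. [(-(x^2)) - 2 = -3] add 2: x sits inside (… - 2), so sub: -(x^2) = -1.
Step 5. [-(x^2) = -1] leading − — multiply by −1 ⇒ neg: x^2 = 1.
Step 6. [x^2 = 1] √ both sides: 1 ≥ 0 gives two branches, so sqrt: x = 1 or -1.

Answer: x ∈ {-1, 1}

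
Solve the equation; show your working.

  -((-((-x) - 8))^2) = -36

Step 1. [-((-((-x) - 8))^2) = -36] LHS negated; negate both sides. So neg: (-((-x) - 8))^2 = 36.
Step 2. [(-((-x) - 8))^2 = 36] √ both sides: 36 ≥ 0 gives two branches. So sqrt: -((-x) - 8) = 6 or -6.
Step 3. [-((-x) - 8) = 6 or -6] leading − — multiply by −1. So neg: (-x) - 8 = -6 or 6.
Step 4. [(-x) - 8 = -6 or 6] add 8: x sits inside (… - 8) ⇒ sub: -x = 2 or 14.
Step 5. [-x = 2 or 14] flip signs both sides ⇒ neg: x = -2 or -14.

Answer: x ∈ {-14, -2}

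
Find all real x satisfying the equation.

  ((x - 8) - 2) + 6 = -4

Step 1. [((x - 8) - 2) + 6 = -4] the outer +6 inverts by subtracting 6 ⇒ sub: (x - 8) - 2 = -10.
Step 2. [(x - 8) - 2 = -10] add 2: x sits inside (… - 2), so sub: x - 8 = -8.
Step 3. [x - 8 = -8] peel the -8: add 8 from each side, so sub: x = 0.

Answer: x ∈ {0}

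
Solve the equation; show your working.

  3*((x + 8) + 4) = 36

Step 1. [3*((x + 8) + 4) = 36] LHS = 3·(…); ÷3 both sides ⇒ div: (x + 8) + 4 = 12.
Step 2. [(x + 8) + 4 = 12] +4 is outermost — subtract 4 both sides. So sub: x + 8 = 8.
Step 3. [x + 8 = 8] the outer +8 inverts by subtracting 8, so sub: x = 0.

Answer: x ∈ {0}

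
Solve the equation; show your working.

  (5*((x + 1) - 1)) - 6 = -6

Step 1. [(5*((x + 1) - 1)) - 6 = -6] add 6: x sits inside (… - 6). So sub: 5*((x + 1) - 1) = 0.
Step 2. [5*((x + 1) - 1) = 0] leading coefficient 5: divide by 5, so div: (x + 1) - 1 = 0.
Step 3. [(x + 1) - 1 = 0] -1 is outermost — add 1 both sides, so sub: x + 1 = 1.
Step 4. [x + 1 = 1] 1 comes off first (subtract 1). So sub: x = 0.

Answer: x ∈ {0}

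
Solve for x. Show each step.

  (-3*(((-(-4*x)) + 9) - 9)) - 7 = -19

Step 1. [(-3*(((-(-4*x)) + 9) - 9)) - 7 = -19] -7 is outermost — add 7 both sides. So sub: -3*(((-(-4*x)) + 9) - 9) = -12.
Step 2. [-3*(((-(-4*x)) + 9) - 9) = -12] LHS = -3·(…); ÷-3 both sides ⇒ div: ((-(-4*x)) + 9) - 9 = 4.
Step 3. [((-(-4*x)) + 9) - 9 = 4] add 9: x sits inside (… - 9), so sub: (-(-4*x)) + 9 = 13.
Step 4. [(-(-4*x)) + 9 = 13] +9 is outermost — subtract 9 both sides. So sub: -(-4*x) = 4.
Step 5. [-(-4*x) = 4] LHS negated; negate both sides ⇒ neg: -4*x = -4.
Step 6. [-4*x = -4] LHS = -4·(…); ÷-4 both sides. So div: x = 1.

Answer: x ∈ {1}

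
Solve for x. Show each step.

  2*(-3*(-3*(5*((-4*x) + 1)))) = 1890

Step 1. [2*(-3*(-3*(5*((-4*x) + 1)))) = 1890] leading coefficient 2: divide by 2. So div: -3*(-3*(5*((-4*x) + 1))) = 945.
Step 2. [-3*(-3*(5*((-4*x) + 1))) = 945] leading coefficient -3: divide by -3, so div: -3*(5*((-4*x) + 1)) = -315.
Step 3. [-3*(5*((-4*x) + 1)) = -315] -3·(inner) — divide through by -3. So div: 5*((-4*x) + 1) = 105.
Step 4. [5*((-4*x) + 1) = 105] leading coefficient 5: divide by 5. So div: (-4*x) + 1 = 21.
Step 5. [(-4*x) + 1 = 21] subtract 1: x sits inside (… + 1), so sub: -4*x = 20.
Step 6. [-4*x = 20] -4 out front; divide by -4 ⇒ div: x = -5.

Answer: x ∈ {-5}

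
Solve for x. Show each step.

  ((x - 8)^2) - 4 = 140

Step 1. [((x - 8)^2) - 4 = 140] peel the -4: add 4 from each side ⇒ sub: (x - 8)^2 = 144.
Step 2. [(x - 8)^2 = 144] 144 ≥ 0, LHS is (·)² — take ±√. So sqrt: x - 8 = 12 or -12.
Step 3. [x - 8 = 12 or -12] -8 is outermost — add 8 both sides ⇒ sub: x = 20 or -4.

Answer: x ∈ {-4, 20}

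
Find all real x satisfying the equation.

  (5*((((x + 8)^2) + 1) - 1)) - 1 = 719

Step 1. [(5*((((x + 8)^2) + 1) - 1)) - 1 = 719] 1 comes off first (add 1), so sub: 5*((((x + 8)^2) + 1) - 1) = 720.
Step 2. [5*((((x + 8)^2) + 1) - 1) = 720] 5·(inner) — divide through by 5 ⇒ div: (((x + 8)^2) + 1) - 1 = 144.
Step 3. [(((x + 8)^2) + 1) - 1 = 144] add 1: x sits inside (… - 1), so sub: ((x + 8)^2) + 1 = 145.
Step 4. [((x + 8)^2) + 1 = 145] the outer +1 inverts by subtracting 1 ⇒ sub: (x + 8)^2 = 144.
Step 5. [(x + 8)^2 = 144] √ both sides: 144 ≥ 0 gives two branches, so sqrt: x + 8 = 12 or -12.
Step 6. [x + 8 = 12 or -12] +8 is outermost — subtract 8 both sides, so sub: x = 4 or -20.

Answer: x ∈ {-20, 4}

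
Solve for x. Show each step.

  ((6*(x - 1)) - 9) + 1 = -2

Step 1. [((6*(x - 1)) - 9) + 1 = -2] +1 is outermost — subtract 1 both sides, so sub: (6*(x - 1)) - 9 = -3.
Step 2. [(6*(x - 1)) - 9 = -3] add 9: x sits inside (… - 9). So sub: 6*(x - 1) = 6.
Step 3. [6*(x - 1) = 6] LHS = 6·(…); ÷6 both sides, so div: x - 1 = 1.
Step 4. [x - 1 = 1] 1 comes off first (add 1), so sub: x = 2.

Answer: x ∈ {2}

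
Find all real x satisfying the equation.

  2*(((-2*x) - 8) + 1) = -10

Step 1. [2*(((-2*x) - 8) + 1) = -10] leading coefficient 2: divide by 2 ⇒ div: ((-2*x) - 8) + 1 = -5.
Step 2. [((-2*x) - 8) + 1 = -5] 1 comes off first (subtract 1) ⇒ sub: (-2*x) - 8 = -6.
Step 3. [(-2*x) - 8 = -6] peel the -8: add 8 from each side, so sub: -2*x = 2.
Step 4. [-2*x = 2] -2·(inner) — divide through by -2. So div: x = -1.

Answer: x ∈ {-1}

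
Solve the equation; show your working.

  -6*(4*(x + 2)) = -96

Step 1. [-6*(4*(x + 2)) = -96] -6·(inner) — divide through by -6. So div: 4*(x + 2) = 16.
Step 2. [4*(x + 2) = 16] 4·(inner) — divide through by 4. So div: x + 2 = 4.
Step 3. [x + 2 = 4] +2 is outermost — subtract 2 both sides. So sub: x = 2.

Answer: x ∈ {2}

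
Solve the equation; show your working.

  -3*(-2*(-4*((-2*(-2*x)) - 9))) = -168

Step 1. [-3*(-2*(-4*((-2*(-2*x)) - 9))) = -168] LHS = -3·(…); ÷-3 both sides ⇒ div: -2*(-4*((-2*(-2*x)) - 9)) = 56.
Step 2. [-2*(-4*((-2*(-2*x)) - 9)) = 56] divide by the outer -2, so div: -4*((-2*(-2*x)) - 9) = -28.
Step 3. [-4*((-2*(-2*x)) - 9) = -28] -4·(inner) — divide through by -4 ⇒ div: (-2*(-2*x)) - 9 = 7.
Step 4. [(-2*(-2*x)) - 9 = 7] 9 comes off first (add 9) ⇒ sub: -2*(-2*x) = 16.
Step 5. [-2*(-2*x) = 16] leading coefficient -2: divide by -2. So div: -2*x = -8.
Step 6. [-2*x = -8] divide by the outer -2 ⇒ div: x = 4.

Answer: x ∈ {4}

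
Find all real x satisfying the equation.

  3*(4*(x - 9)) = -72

Step 1. [3*(4*(x - 9)) = -72] 3 out front; divide by 3, so div: 4*(x - 9) = -24.
Step 2. [4*(x - 9) = -24] LHS = 4·(…); ÷4 both sides ⇒ div: x - 9 = -6.
Step 3. [x - 9 = -6] add 9: x sits inside (… - 9). So sub: x = 3.

Answer: x ∈ {3}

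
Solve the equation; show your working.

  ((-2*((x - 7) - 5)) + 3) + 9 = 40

Step 1. [((-2*((x - 7) - 5)) + 3) + 9 = 40] peel the +9: subtract 9 from each side ⇒ sub: (-2*((x - 7) - 5)) + 3 = 31.
Step 2. [(-2*((x - 7) - 5)) + 3 = 31] peel the +3: subtract 3 from each side. So sub: -2*((x - 7) - 5) = 28.
Step 3. [-2*((x - 7) - 5) = 28] LHS = -2·(…); ÷-2 both sides, so div: (x - 7) - 5 = -14.
Step 4. [(x - 7) - 5 = -14] add 5: x sits inside (… - 5) ⇒ sub: x - 7 = -9.
Step 5. [x - 7 = -9] -7 is outermost — add 7 both sides ⇒ sub: x = -2.

Answer: x ∈ {-2}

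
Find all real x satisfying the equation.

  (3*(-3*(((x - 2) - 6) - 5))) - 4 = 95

Step 1. [(3*(-3*(((x - 2) - 6) - 5))) - 4 = 95] -4 is outermost — add 4 both sides. So sub: 3*(-3*(((x - 2) - 6) - 5)) = 99.
Step 2. [3*(-3*(((x - 2) - 6) - 5)) = 99] 3·(inner) — divide through by 3, so div: -3*(((x - 2) - 6) - 5) = 33.
Step 3. [-3*(((x - 2) - 6) - 5) = 33] LHS = -3·(…); ÷-3 both sides, so div: ((x - 2) - 6) - 5 = -11.
Step 4. [((x - 2) - 6) - 5 = -11] peel the -5: add 5 from each side. So sub: (x - 2) - 6 = -6.
Step 5. [(x - 2) - 6 = -6] 6 comes off first (add 6). So sub: x - 2 = 0.
Step 6. [x - 2 = 0] 2 comes off first (add 2), so sub: x = 2.

Answer: x ∈ {2}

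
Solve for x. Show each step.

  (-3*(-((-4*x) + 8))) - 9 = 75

Step 1. [(-3*(-((-4*x) + 8))) - 9 = 75] -9 is outermost — add 9 both sides, so sub: -3*(-((-4*x) + 8)) = 84.
Step 2. [-3*(-((-4*x) + 8)) = 84] -3 out front; divide by -3, so div: -((-4*x) + 8) = -28.
Step 3. [-((-4*x) + 8) = -28] leading − — multiply by −1, so neg: (-4*x) + 8 = 28.
Step 4. [(-4*x) + 8 = 28] 8 comes off first (subtract 8) ⇒ sub: -4*x = 20.
Step 5. [-4*x = 20] -4 out front; divide by -4. So div: x = -5.

Answer: x ∈ {-5}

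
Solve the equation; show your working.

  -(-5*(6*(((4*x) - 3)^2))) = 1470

Step 1. [-(-5*(6*(((4*x) - 3)^2))) = 1470] leading − — multiply by −1, so neg: -5*(6*(((4*x) - 3)^2)) = -1470.
Step 2. [-5*(6*(((4*x) - 3)^2)) = -1470] LHS = -5·(…); ÷-5 both sides, so div: 6*(((4*x) - 3)^2) = 294.
Step 3. [6*(((4*x) - 3)^2) = 294] divide by the outer 6. So div: ((4*x) - 3)^2 = 49.
Step 4. [((4*x) - 3)^2 = 49] √ both sides: 49 ≥ 0 gives two branches ⇒ sqrt: (4*x) - 3 = 7 or -7.
Step 5. [(4*x) - 3 = 7 or -7] peel the -3: add 3 from each side. So sub: 4*x = 10 or -4.
Step 6. [4*x = 10 or -4] 4 out front; divide by 4, so div: x = 5/2 or -1.

Answer: x ∈ {-1, 5/2}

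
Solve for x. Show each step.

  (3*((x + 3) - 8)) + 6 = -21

Step 1. [(3*((x + 3) - 8)) + 6 = -21] peel the +6: subtract 6 from each side, so sub: 3*((x + 3) - 8) = -27.
Step 2. [3*((x + 3) - 8) = -27] leading coefficient 3: divide by 3 ⇒ div: (x + 3) - 8 = -9.
Step 3. [(x + 3) - 8 = -9] -8 is outermost — add 8 both sides ⇒ sub: x + 3 = -1.
Step 4. [x + 3 = -1] the outer +3 inverts by subtracting 3, so sub: x = -4.

Answer: x ∈ {-4}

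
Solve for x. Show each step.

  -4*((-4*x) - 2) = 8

Step 1. [-4*((-4*x) - 2) = 8] -4·(inner) — divide through by -4 ⇒ div: (-4*x) - 2 = -2.
Step 2. [(-4*x) - 2 = -2] the outer -2 inverts by adding 2, so sub: -4*x = 0.
Step 3. [-4*x = 0] -4 out front; divide by -4, so div: x = 0.

Answer: x ∈ {0}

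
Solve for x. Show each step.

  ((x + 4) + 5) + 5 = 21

Step 1. [((x + 4) + 5) + 5 = 21] peel the +5: subtract 5 from each side. So sub: (x + 4) + 5 = 16.
Step 2. [(x + 4) + 5 = 16] peel the +5: subtract 5 from each side ⇒ sub: x + 4 = 11.
Step 3. [x + 4 = 11] the outer +4 inverts by subtracting 4, so sub: x = 7.

Answer: x ∈ {7}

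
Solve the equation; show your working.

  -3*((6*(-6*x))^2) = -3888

Step 1. [-3*((6*(-6*x))^2) = -3888] -3 out front; divide by -3. So div: (6*(-6*x))^2 = 1296.
Step 2. [(6*(-6*x))^2 = 1296] √ both sides: 1296 ≥ 0 gives two branches ⇒ sqrt: 6*(-6*x) = 36 or -36.
Step 3. [6*(-6*x) = 36 or -36] leading coefficient 6: divide by 6, so div: -6*x = 6 or -6.
Step 4. [-6*x = 6 or -6] LHS = -6·(…); ÷-6 both sides ⇒ div: x = -1 or 1.

Answer: x ∈ {-1, 1}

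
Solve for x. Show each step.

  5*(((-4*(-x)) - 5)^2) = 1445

Step 1. [5*(((-4*(-x)) - 5)^2) = 1445] 5·(inner) — divide through by 5, so div: ((-4*(-x)) - 5)^2 = 289.
Step 2. [((-4*(-x)) - 5)^2 = 289] 289 ≥ 0, LHS is (·)² — take ±√. So sqrt: (-4*(-x)) - 5 = 17 or -17.
Step 3. [(-4*(-x)) - 5 = 17 or -17] add 5: x sits inside (… - 5) ⇒ sub: -4*(-x) = 22 or -12.
Step 4. [-4*(-x) = 22 or -12] divide by the outer -4. So div: -x = -11/2 or 3.
Step 5. [-x = -11/2 or 3] leading − — multiply by −1 ⇒ neg: x = 11/2 or -3.

Answer: x ∈ {-3, 11/2}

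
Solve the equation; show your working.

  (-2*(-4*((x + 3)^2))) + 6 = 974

Step 1. [(-2*(-4*((x + 3)^2))) + 6 = 974] +6 is outermost — subtract 6 both sides ⇒ sub: -2*(-4*((x + 3)^2)) = 968.
Step 2. [-2*(-4*((x + 3)^2)) = 968] leading coefficient -2: divide by -2 ⇒ div: -4*((x + 3)^2) = -484.
Step 3. [-4*((x + 3)^2) = -484] divide by the outer -4. So div: (x + 3)^2 = 121.
Step 4. [(x + 3)^2 = 121] LHS squared, RHS 121 ≥ 0: apply √ (±) ⇒ sqrt: x + 3 = 11 or -11.
Step 5. [x + 3 = 11 or -11] 3 comes off first (subtract 3) ⇒ sub: x = 8 or -14.

Answer: x ∈ {-14, 8}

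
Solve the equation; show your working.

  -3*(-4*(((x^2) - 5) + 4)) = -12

Step 1. [-3*(-4*(((x^2) - 5) + 4)) = -12] -3 out front; divide by -3, so div: -4*(((x^2) - 5) + 4) = 4.
Step 2. [-4*(((x^2) - 5) + 4) = 4] leading coefficient -4: divide by -4, so div: ((x^2) - 5) + 4 = -1.
Step 3. [((x^2) - 5) + 4 = -1] the outer +4 inverts by subtracting 4 ⇒ sub: (x^2) - 5 = -5.
Step 4. [(x^2) - 5 = -5] the outer -5 inverts by adding 5, so sub: x^2 = 0.
Step 5. [x^2 = 0] LHS squared, RHS 0 ≥ 0: apply √ (±) ⇒ sqrt: x = 0.

Answer: x ∈ {0}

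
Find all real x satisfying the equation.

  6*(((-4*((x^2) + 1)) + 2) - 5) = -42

Step 1. [6*(((-4*((x^2) + 1)) + 2) - 5) = -42] leading coefficient 6: divide by 6 ⇒ div: ((-4*((x^2) + 1)) + 2) - 5 = -7.
Step 2. [((-4*((x^2) + 1)) + 2) - 5 = -7] 5 comes off first (add 5) ⇒ sub: (-4*((x^2) + 1)) + 2 = -2.
Step 3. [(-4*((x^2) + 1)) + 2 = -2] peel the +2: subtract 2 from each side ⇒ sub: -4*((x^2) + 1) = -4.
Step 4. [-4*((x^2) + 1) = -4] LHS = -4·(…); ÷-4 both sides. So div: (x^2) + 1 = 1.
Step 5. [(x^2) + 1 = 1] +1 is outermost — subtract 1 both sides. So sub: x^2 = 0.
Step 6. [x^2 = 0] LHS squared, RHS 0 ≥ 0: apply √ (±), so sqrt: x = 0.

Answer: x ∈ {0}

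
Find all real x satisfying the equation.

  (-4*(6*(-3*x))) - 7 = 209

Step 1. [(-4*(6*(-3*x))) - 7 = 209] the outer -7 inverts by adding 7, so sub: -4*(6*(-3*x)) = 216.
Step 2. [-4*(6*(-3*x)) = 216] leading coefficient -4: divide by -4. So div: 6*(-3*x) = -54.
Step 3. [6*(-3*x) = -54] divide by the outer 6 ⇒ div: -3*x = -9.
Step 4. [-3*x = -9] divide by the outer -3 ⇒ div: x = 3.

Answer: x ∈ {3}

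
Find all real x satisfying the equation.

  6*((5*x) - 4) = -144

Step 1. [6*((5*x) - 4) = -144] 6 out front; divide by 6 ⇒ div: (5*x) - 4 = -24.
Step 2. [(5*x) - 4 = -24] -4 is outermost — add 4 both sides ⇒ sub: 5*x = -20.
Step 3. [5*x = -20] divide by the outer 5, so div: x = -4.

Answer: x ∈ {-4}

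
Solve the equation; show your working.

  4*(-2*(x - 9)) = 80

Step 1. [4*(-2*(x - 9)) = 80] divide by the outer 4. So div: -2*(x - 9) = 20.
Step 2. [-2*(x - 9) = 20] LHS = -2·(…); ÷-2 both sides. So div: x - 9 = -10.
Step 3. [x - 9 = -10] peel the -9: add 9 from each side ⇒ sub: x = -1.

Answer: x ∈ {-1}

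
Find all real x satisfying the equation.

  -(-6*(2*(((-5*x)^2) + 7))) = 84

Step 1. [-(-6*(2*(((-5*x)^2) + 7))) = 84] LHS negated; negate both sides ⇒ neg: -6*(2*(((-5*x)^2) + 7)) = -84.
Step 2. [-6*(2*(((-5*x)^2) + 7)) = -84] -6 out front; divide by -6. So div: 2*(((-5*x)^2) + 7) = 14.
Step 3. [2*(((-5*x)^2) + 7) = 14] 2 out front; divide by 2. So div: ((-5*x)^2) + 7 = 7.
Step 4. [((-5*x)^2) + 7 = 7] +7 is outermost — subtract 7 both sides ⇒ sub: (-5*x)^2 = 0.
Step 5. [(-5*x)^2 = 0] 0 ≥ 0, LHS is (·)² — take ±√, so sqrt: -5*x = 0.
Step 6. [-5*x = 0] leading coefficient -5: divide by -5, so div: x = 0.

Answer: x ∈ {0}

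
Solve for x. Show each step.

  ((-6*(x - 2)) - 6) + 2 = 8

Step 1. [((-6*(x - 2)) - 6) + 2 = 8] peel the +2: subtract 2 from each side, so sub: (-6*(x - 2)) - 6 = 6.
Step 2. [(-6*(x - 2)) - 6 = 6] -6 divides every term; factor it out. So factor: (x - 2) + 1 = -1.
Step 3. [(x - 2) + 1 = -1] 1 comes off first (subtract 1) ⇒ sub: x - 2 = -2.
Step 4. [x - 2 = -2] peel the -2: add 2 from each side ⇒ sub: x = 0.

Answer: x ∈ {0}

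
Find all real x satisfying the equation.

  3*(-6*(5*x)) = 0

Step 1. [3*(-6*(5*x)) = 0] divide by the outer 3 ⇒ div: -6*(5*x) = 0.
Step 2. [-6*(5*x) = 0] -6·(inner) — divide through by -6. So div: 5*x = 0.
Step 3. [5*x = 0] 5·(inner) — divide through by 5 ⇒ div: x = 0.

Answer: x ∈ {0}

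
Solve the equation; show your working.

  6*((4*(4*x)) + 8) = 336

Step 1. [6*((4*(4*x)) + 8) = 336] leading coefficient 6: divide by 6, so div: (4*(4*x)) + 8 = 56.
Step 2. [(4*(4*x)) + 8 = 56] 4 | LHS and 4 | 56: pull 4 out ⇒ factor: (4*x) + 2 = 14.
Step 3. [(4*x) + 2 = 14] peel the +2: subtract 2 from each side. So sub: 4*x = 12.
Step 4. [4*x = 12] 4 out front; divide by 4, so div: x = 3.

Answer: x ∈ {3}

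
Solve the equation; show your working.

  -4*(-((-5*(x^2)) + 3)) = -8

Step 1. [-4*(-((-5*(x^2)) + 3)) = -8] leading coefficient -4: divide by -4, so div: -((-5*(x^2)) + 3) = 2.
Step 2. [-((-5*(x^2)) + 3) = 2] leading − — multiply by −1 ⇒ neg: (-5*(x^2)) + 3 = -2.
Step 3. [(-5*(x^2)) + 3 = -2] the outer +3 inverts by subtracting 3 ⇒ sub: -5*(x^2) = -5.
Step 4. [-5*(x^2) = -5] divide by the outer -5, so div: x^2 = 1.
Step 5. [x^2 = 1] √ both sides: 1 ≥ 0 gives two branches, so sqrt: x = 1 or -1.

Answer: x ∈ {-1, 1}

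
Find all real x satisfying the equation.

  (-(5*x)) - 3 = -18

Step 1. [(-(5*x)) - 3 = -18] 3 comes off first (add 3), so sub: -(5*x) = -15.
Step 2. [-(5*x) = -15] flip signs both sides. So neg: 5*x = 15.
Step 3. [5*x = 15] 5 out front; divide by 5. So div: x = 3.

Answer: x ∈ {3}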